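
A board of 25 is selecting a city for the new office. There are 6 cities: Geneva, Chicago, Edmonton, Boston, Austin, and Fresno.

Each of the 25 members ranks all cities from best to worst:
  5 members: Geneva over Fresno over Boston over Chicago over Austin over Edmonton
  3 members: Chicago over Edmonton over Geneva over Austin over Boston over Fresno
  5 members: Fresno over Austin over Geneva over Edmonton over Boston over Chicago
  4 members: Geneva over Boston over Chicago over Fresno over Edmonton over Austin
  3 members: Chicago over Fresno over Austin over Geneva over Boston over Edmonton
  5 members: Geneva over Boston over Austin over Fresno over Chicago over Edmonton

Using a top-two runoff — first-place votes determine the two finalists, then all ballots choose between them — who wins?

Geneva

Round 1 first-place votes: Geneva 14, Chicago 6, Edmonton 0, Boston 0, Austin 0, Fresno 5. Geneva and Chicago advance.
Runoff: Geneva is ranked above Chicago on 19 ballots, Chicago above Geneva on 6.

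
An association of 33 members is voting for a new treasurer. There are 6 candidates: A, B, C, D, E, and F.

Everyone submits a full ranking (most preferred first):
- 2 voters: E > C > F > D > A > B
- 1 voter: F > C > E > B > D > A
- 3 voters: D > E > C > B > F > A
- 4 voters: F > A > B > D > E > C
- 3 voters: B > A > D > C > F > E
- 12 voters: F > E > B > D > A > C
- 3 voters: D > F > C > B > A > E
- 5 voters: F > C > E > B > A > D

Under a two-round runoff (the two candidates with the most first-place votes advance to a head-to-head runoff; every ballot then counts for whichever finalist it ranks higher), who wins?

Round 1 first-place votes: A 0, B 3, C 0, D 6, E 2, F 22. F and D advance.
Runoff: F is ranked above D on 24 ballots, D above F on 9.

F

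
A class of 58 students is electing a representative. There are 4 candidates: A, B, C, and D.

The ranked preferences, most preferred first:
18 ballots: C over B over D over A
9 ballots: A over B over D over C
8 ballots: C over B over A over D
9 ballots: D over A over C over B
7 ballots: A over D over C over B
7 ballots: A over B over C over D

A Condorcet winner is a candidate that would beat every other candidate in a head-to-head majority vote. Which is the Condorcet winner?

A

A vs B: 32–26
A vs C: 32–26
A vs D: 31–27
A beats every other candidate.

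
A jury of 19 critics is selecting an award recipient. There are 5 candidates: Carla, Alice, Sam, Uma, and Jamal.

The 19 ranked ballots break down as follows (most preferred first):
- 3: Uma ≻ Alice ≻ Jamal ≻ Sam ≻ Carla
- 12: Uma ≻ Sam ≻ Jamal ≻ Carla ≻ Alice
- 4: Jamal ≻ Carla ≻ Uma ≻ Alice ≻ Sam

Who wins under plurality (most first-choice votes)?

First-place votes: Carla 0, Alice 0, Sam 0, Uma 15, Jamal 4.

Uma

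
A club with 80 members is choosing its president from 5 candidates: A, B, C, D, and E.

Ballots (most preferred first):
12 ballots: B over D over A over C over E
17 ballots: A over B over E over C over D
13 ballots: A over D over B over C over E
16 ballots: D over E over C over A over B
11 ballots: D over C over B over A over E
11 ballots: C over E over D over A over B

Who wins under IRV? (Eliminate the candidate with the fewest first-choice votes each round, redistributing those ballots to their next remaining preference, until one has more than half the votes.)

Round 1: A 30, B 12, C 11, D 27, E 0. E eliminated.
Round 2: A 30, B 12, C 11, D 27. C eliminated.
Round 3: A 30, B 12, D 38. B eliminated.
Round 4: A 30, D 50. D has a majority (≥41).

D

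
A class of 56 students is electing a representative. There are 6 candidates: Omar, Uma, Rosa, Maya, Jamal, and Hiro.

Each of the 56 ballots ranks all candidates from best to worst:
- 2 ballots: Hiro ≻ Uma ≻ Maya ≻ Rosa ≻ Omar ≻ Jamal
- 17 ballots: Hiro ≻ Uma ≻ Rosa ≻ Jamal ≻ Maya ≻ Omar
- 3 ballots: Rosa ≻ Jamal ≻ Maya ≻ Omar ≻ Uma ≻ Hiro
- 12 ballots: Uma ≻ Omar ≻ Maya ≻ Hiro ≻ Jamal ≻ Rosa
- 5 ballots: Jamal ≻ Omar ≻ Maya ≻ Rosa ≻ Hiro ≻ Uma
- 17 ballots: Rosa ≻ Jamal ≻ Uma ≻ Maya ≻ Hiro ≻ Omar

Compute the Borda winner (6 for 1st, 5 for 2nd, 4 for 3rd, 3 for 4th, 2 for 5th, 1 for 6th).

Uma

Omar: 2×2 + 17×1 + 3×3 + 12×5 + 5×5 + 17×1 = 132
Uma: 2×5 + 17×5 + 3×2 + 12×6 + 5×1 + 17×4 = 246
Rosa: 2×3 + 17×4 + 3×6 + 12×1 + 5×3 + 17×6 = 221
Maya: 2×4 + 17×2 + 3×4 + 12×4 + 5×4 + 17×3 = 173
Jamal: 2×1 + 17×3 + 3×5 + 12×2 + 5×6 + 17×5 = 207
Hiro: 2×6 + 17×6 + 3×1 + 12×3 + 5×2 + 17×2 = 197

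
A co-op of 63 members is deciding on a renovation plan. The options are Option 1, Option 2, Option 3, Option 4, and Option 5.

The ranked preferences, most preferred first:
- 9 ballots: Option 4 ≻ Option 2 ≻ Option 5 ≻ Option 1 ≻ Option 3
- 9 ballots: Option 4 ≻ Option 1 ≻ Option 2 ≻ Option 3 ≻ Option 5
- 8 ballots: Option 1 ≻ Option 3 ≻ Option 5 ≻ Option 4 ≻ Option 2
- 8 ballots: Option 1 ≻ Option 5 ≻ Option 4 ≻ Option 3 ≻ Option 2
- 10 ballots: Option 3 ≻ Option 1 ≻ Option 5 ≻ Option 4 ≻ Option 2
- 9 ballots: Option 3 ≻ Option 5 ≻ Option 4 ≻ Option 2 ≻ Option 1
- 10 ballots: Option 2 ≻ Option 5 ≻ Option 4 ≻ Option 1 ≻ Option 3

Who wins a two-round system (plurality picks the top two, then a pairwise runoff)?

Option 4

Round 1 first-place votes: Option 1 16, Option 2 10, Option 3 19, Option 4 18, Option 5 0. Option 3 and Option 4 advance.
Runoff: Option 3 is ranked above Option 4 on 27 ballots, Option 4 above Option 3 on 36.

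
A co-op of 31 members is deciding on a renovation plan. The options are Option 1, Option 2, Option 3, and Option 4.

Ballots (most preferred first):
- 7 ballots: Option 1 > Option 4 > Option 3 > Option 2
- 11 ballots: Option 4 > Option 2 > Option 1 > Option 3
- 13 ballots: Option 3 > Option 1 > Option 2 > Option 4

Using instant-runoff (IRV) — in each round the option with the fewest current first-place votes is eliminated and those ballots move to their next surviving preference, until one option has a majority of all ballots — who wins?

Round 1: Option 1 7, Option 2 0, Option 3 13, Option 4 11. Option 2 eliminated.
Round 2: Option 1 7, Option 3 13, Option 4 11. Option 1 eliminated.
Round 3: Option 3 13, Option 4 18. Option 4 has a majority (≥16).

Option 4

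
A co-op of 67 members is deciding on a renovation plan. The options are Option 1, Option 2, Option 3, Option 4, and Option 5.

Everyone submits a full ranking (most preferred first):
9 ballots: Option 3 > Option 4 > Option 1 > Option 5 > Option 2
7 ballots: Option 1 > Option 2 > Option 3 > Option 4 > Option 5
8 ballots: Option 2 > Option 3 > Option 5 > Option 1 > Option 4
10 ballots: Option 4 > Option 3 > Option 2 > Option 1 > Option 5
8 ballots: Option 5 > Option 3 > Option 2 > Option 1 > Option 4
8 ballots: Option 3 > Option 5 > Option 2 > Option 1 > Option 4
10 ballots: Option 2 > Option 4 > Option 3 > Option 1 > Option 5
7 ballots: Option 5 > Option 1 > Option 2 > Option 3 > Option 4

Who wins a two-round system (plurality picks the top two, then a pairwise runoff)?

Option 3

Round 1 first-place votes: Option 1 7, Option 2 18, Option 3 17, Option 4 10, Option 5 15. Option 2 and Option 3 advance.
Runoff: Option 2 is ranked above Option 3 on 32 ballots, Option 3 above Option 2 on 35.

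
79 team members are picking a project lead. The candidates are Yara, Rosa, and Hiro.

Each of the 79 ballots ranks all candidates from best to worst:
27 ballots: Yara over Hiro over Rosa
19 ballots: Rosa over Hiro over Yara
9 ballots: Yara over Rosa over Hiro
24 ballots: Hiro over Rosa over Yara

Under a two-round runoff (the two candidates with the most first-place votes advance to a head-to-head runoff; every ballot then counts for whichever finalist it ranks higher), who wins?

Hiro

Round 1 first-place votes: Yara 36, Rosa 19, Hiro 24. Yara and Hiro advance.
Runoff: Yara is ranked above Hiro on 36 ballots, Hiro above Yara on 43.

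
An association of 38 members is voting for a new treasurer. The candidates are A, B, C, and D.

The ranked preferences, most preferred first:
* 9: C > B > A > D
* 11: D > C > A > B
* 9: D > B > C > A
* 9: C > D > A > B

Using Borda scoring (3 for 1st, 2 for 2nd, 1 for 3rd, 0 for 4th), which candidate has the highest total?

A: 9×1 + 11×1 + 9×0 + 9×1 = 29
B: 9×2 + 11×0 + 9×2 + 9×0 = 36
C: 9×3 + 11×2 + 9×1 + 9×3 = 85
D: 9×0 + 11×3 + 9×3 + 9×2 = 78

C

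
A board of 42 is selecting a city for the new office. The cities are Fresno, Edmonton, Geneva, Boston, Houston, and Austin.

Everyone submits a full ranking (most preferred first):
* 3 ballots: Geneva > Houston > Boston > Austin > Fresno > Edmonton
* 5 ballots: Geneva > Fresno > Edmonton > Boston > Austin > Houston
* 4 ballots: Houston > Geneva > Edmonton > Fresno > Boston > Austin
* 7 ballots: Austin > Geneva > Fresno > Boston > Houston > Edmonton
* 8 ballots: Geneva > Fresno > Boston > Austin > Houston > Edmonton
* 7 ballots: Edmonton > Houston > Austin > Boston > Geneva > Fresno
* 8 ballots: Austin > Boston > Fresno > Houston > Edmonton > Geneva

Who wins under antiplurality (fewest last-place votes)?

Last-place votes: Fresno 7, Edmonton 18, Geneva 8, Boston 0, Houston 5, Austin 4.

Boston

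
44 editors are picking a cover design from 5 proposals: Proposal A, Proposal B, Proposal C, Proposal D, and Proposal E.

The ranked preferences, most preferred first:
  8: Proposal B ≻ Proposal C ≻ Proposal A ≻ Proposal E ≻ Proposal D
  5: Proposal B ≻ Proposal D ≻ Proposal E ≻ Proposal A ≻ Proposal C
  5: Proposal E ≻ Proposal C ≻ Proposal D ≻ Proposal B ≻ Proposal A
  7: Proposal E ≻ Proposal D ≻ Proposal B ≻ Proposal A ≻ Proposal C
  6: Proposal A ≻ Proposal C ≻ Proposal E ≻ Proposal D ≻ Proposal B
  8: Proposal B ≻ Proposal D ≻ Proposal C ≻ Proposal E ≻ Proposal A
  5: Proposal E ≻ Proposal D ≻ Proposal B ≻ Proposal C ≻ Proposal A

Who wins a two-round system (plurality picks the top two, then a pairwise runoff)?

Round 1 first-place votes: Proposal A 6, Proposal B 21, Proposal C 0, Proposal D 0, Proposal E 17. Proposal B and Proposal E advance.
Runoff: Proposal B is ranked above Proposal E on 21 ballots, Proposal E above Proposal B on 23.

Proposal E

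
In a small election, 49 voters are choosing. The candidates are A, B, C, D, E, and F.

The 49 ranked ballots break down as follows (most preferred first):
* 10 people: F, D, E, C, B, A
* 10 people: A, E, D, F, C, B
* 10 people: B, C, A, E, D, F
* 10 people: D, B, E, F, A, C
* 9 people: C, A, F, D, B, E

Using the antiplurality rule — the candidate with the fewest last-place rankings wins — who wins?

D

Last-place votes: A 10, B 10, C 10, D 0, E 9, F 10.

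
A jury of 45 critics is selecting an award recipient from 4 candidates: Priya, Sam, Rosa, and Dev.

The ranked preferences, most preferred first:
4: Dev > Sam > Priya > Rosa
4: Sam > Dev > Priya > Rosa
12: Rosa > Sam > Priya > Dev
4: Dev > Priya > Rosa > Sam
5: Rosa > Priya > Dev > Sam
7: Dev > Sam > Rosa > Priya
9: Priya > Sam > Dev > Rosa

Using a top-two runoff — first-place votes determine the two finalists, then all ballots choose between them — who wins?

Round 1 first-place votes: Priya 9, Sam 4, Rosa 17, Dev 15. Rosa and Dev advance.
Runoff: Rosa is ranked above Dev on 17 ballots, Dev above Rosa on 28.

Dev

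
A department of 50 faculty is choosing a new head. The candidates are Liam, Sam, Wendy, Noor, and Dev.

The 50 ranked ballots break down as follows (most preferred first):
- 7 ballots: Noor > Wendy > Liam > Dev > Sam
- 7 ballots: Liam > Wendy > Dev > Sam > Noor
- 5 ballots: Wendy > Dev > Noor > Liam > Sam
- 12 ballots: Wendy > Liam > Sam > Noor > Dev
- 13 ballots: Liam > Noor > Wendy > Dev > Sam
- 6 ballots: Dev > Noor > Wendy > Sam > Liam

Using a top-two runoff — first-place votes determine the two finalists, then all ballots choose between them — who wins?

Round 1 first-place votes: Liam 20, Sam 0, Wendy 17, Noor 7, Dev 6. Liam and Wendy advance.
Runoff: Liam is ranked above Wendy on 20 ballots, Wendy above Liam on 30.

Wendy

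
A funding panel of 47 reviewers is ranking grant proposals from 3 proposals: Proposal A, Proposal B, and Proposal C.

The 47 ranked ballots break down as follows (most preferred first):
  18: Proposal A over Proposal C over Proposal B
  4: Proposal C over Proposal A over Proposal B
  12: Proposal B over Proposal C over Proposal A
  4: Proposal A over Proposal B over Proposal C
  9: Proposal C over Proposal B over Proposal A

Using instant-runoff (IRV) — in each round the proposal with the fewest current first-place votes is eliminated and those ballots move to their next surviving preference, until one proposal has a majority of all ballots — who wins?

Round 1: Proposal A 22, Proposal B 12, Proposal C 13. Proposal B eliminated.
Round 2: Proposal A 22, Proposal C 25. Proposal C has a majority (≥24).

Proposal C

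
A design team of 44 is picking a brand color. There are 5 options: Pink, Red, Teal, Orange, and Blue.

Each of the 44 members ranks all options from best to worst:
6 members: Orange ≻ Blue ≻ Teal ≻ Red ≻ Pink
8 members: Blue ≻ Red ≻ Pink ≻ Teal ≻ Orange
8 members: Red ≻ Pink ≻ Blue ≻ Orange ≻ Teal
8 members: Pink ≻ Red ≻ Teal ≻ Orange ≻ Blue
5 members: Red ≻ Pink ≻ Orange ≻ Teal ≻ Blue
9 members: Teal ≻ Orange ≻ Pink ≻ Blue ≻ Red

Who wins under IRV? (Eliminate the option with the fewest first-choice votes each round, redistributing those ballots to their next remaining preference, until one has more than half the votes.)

Round 1: Pink 8, Red 13, Teal 9, Orange 6, Blue 8. Orange eliminated.
Round 2: Pink 8, Red 13, Teal 9, Blue 14. Pink eliminated.
Round 3: Red 21, Teal 9, Blue 14. Teal eliminated.
Round 4: Red 21, Blue 23. Blue has a majority (≥23).

Blue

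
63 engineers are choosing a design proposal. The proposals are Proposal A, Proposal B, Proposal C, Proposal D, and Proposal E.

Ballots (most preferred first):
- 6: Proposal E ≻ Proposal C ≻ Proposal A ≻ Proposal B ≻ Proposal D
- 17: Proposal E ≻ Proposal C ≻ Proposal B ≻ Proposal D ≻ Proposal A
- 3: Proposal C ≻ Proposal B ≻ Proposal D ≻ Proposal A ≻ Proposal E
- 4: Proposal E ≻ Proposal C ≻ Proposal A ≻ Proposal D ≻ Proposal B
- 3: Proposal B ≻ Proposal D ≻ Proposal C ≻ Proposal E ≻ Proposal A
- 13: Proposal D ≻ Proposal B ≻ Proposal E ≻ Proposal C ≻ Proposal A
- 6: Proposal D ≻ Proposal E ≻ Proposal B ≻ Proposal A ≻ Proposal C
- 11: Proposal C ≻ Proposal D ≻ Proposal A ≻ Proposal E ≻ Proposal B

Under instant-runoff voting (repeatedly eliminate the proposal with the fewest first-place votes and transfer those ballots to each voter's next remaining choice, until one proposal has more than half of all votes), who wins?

Round 1: Proposal A 0, Proposal B 3, Proposal C 14, Proposal D 19, Proposal E 27. Proposal A eliminated.
Round 2: Proposal B 3, Proposal C 14, Proposal D 19, Proposal E 27. Proposal B eliminated.
Round 3: Proposal C 14, Proposal D 22, Proposal E 27. Proposal C eliminated.
Round 4: Proposal D 36, Proposal E 27. Proposal D has a majority (≥32).

Proposal D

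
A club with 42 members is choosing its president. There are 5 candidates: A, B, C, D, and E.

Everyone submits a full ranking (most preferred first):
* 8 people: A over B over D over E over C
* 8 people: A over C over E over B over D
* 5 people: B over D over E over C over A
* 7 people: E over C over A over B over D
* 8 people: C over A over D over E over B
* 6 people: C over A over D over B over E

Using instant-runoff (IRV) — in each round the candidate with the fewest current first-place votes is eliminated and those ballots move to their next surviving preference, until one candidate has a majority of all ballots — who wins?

Round 1: A 16, B 5, C 14, D 0, E 7. D eliminated.
Round 2: A 16, B 5, C 14, E 7. B eliminated.
Round 3: A 16, C 14, E 12. E eliminated.
Round 4: A 16, C 26. C has a majority (≥22).

C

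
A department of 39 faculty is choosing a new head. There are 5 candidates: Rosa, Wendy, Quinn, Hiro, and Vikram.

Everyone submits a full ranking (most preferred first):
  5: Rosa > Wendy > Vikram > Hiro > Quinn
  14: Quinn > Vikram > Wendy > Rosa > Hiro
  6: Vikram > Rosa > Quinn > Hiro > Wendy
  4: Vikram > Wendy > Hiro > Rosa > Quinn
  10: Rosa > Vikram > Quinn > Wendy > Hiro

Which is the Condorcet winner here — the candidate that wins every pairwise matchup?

Vikram

Vikram vs Rosa: 24–15
Vikram vs Wendy: 34–5
Vikram vs Quinn: 25–14
Vikram vs Hiro: 39–0
Vikram beats every other candidate.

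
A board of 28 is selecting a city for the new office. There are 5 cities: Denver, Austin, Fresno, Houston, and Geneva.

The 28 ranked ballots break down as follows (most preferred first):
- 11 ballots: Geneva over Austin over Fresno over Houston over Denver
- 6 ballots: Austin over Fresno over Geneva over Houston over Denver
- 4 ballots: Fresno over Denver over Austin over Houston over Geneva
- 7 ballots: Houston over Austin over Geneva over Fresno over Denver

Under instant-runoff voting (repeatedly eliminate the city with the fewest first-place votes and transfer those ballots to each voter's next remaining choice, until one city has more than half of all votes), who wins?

Austin

Round 1: Denver 0, Austin 6, Fresno 4, Houston 7, Geneva 11. Denver eliminated.
Round 2: Austin 6, Fresno 4, Houston 7, Geneva 11. Fresno eliminated.
Round 3: Austin 10, Houston 7, Geneva 11. Houston eliminated.
Round 4: Austin 17, Geneva 11. Austin has a majority (≥15).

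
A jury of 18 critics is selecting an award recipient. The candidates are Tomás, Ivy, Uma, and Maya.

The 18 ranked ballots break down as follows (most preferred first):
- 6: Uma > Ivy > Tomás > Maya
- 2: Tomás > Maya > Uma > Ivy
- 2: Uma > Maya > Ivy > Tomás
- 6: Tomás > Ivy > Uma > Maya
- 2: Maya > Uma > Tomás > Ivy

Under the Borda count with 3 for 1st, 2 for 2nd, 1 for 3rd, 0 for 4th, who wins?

Uma

Tomás: 6×1 + 2×3 + 2×0 + 6×3 + 2×1 = 32
Ivy: 6×2 + 2×0 + 2×1 + 6×2 + 2×0 = 26
Uma: 6×3 + 2×1 + 2×3 + 6×1 + 2×2 = 36
Maya: 6×0 + 2×2 + 2×2 + 6×0 + 2×3 = 14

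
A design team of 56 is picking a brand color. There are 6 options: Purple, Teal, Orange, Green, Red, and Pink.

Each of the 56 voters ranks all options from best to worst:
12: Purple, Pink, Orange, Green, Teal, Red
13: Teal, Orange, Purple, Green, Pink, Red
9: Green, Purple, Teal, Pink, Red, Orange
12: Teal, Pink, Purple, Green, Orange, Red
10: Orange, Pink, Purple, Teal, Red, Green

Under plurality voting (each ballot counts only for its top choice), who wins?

First-place votes: Purple 12, Teal 25, Orange 10, Green 9, Red 0, Pink 0.

Teal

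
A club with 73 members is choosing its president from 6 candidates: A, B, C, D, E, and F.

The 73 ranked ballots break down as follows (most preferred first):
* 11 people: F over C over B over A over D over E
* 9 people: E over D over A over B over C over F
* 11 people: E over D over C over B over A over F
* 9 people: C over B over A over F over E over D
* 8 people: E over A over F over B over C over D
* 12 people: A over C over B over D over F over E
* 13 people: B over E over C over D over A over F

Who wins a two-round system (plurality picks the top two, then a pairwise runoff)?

B

Round 1 first-place votes: A 12, B 13, C 9, D 0, E 28, F 11. E and B advance.
Runoff: E is ranked above B on 28 ballots, B above E on 45.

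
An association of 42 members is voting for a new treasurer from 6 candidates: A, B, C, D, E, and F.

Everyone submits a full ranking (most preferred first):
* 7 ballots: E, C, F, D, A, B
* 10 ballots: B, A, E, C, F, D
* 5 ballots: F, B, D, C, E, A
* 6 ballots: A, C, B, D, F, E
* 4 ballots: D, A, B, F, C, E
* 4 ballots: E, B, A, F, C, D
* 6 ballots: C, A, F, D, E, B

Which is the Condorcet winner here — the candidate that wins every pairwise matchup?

A

A vs B: 23–19
A vs C: 24–18
A vs D: 26–16
A vs E: 26–16
A vs F: 30–12
A beats every other candidate.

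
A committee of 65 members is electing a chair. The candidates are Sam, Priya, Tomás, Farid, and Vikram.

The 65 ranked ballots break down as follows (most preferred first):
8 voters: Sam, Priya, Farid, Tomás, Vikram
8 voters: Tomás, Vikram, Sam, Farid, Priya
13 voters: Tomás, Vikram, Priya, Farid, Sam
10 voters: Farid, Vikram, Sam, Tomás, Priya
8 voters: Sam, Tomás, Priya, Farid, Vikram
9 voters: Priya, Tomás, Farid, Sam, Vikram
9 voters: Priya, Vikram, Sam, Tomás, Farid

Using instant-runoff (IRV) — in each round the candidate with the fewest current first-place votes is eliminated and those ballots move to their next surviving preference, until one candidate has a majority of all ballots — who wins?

Round 1: Sam 16, Priya 18, Tomás 21, Farid 10, Vikram 0. Vikram eliminated.
Round 2: Sam 16, Priya 18, Tomás 21, Farid 10. Farid eliminated.
Round 3: Sam 26, Priya 18, Tomás 21. Priya eliminated.
Round 4: Sam 35, Tomás 30. Sam has a majority (≥33).

Sam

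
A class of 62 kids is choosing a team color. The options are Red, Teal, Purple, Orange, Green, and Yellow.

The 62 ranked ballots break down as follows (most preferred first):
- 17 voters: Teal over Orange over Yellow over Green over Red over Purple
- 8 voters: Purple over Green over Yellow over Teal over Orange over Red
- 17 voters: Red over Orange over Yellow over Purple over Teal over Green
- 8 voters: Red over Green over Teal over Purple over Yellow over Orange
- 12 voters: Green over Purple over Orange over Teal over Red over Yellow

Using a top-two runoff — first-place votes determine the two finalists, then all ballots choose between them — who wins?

Round 1 first-place votes: Red 25, Teal 17, Purple 8, Orange 0, Green 12, Yellow 0. Red and Teal advance.
Runoff: Red is ranked above Teal on 25 ballots, Teal above Red on 37.

Teal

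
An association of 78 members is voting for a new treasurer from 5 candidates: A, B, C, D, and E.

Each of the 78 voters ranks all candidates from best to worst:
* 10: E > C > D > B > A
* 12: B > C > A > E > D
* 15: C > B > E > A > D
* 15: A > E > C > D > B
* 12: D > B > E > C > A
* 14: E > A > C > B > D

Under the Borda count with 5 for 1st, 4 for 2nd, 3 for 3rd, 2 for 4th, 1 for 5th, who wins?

E

A: 10×1 + 12×3 + 15×2 + 15×5 + 12×1 + 14×4 = 219
B: 10×2 + 12×5 + 15×4 + 15×1 + 12×4 + 14×2 = 231
C: 10×4 + 12×4 + 15×5 + 15×3 + 12×2 + 14×3 = 274
D: 10×3 + 12×1 + 15×1 + 15×2 + 12×5 + 14×1 = 161
E: 10×5 + 12×2 + 15×3 + 15×4 + 12×3 + 14×5 = 285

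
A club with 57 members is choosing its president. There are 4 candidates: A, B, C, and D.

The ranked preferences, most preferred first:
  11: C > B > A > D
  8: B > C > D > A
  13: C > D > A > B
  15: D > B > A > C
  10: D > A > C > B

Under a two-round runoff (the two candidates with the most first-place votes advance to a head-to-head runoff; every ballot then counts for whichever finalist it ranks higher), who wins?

Round 1 first-place votes: A 0, B 8, C 24, D 25. D and C advance.
Runoff: D is ranked above C on 25 ballots, C above D on 32.

C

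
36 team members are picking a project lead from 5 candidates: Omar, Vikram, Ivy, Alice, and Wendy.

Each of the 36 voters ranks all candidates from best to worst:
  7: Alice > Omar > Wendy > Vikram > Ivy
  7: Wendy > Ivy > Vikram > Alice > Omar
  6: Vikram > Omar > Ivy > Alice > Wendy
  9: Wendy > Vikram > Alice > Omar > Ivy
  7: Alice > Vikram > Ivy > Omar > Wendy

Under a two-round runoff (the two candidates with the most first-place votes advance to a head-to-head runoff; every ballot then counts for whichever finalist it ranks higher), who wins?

Round 1 first-place votes: Omar 0, Vikram 6, Ivy 0, Alice 14, Wendy 16. Wendy and Alice advance.
Runoff: Wendy is ranked above Alice on 16 ballots, Alice above Wendy on 20.

Alice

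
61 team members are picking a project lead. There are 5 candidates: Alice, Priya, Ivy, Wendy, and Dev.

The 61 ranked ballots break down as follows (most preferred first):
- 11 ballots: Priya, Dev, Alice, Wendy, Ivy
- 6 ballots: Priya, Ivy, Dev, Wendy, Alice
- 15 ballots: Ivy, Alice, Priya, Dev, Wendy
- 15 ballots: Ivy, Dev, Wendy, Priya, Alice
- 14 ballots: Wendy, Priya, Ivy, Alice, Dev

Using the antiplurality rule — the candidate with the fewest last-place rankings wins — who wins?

Last-place votes: Alice 21, Priya 0, Ivy 11, Wendy 15, Dev 14.

Priya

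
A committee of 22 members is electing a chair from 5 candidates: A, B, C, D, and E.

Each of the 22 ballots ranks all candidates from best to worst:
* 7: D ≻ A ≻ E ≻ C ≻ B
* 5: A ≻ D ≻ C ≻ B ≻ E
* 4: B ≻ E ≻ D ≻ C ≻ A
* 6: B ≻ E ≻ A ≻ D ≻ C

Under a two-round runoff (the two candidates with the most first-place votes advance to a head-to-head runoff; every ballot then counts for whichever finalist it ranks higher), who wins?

Round 1 first-place votes: A 5, B 10, C 0, D 7, E 0. B and D advance.
Runoff: B is ranked above D on 10 ballots, D above B on 12.

D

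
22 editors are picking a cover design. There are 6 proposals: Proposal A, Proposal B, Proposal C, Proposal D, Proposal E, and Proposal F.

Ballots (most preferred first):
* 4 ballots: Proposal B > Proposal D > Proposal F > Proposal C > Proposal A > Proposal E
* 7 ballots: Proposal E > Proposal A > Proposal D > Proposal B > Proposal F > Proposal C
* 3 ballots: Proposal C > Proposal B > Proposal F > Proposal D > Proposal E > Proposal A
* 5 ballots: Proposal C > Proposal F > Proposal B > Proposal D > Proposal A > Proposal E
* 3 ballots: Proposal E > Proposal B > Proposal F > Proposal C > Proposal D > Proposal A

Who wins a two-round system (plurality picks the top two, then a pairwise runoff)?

Proposal C

Round 1 first-place votes: Proposal A 0, Proposal B 4, Proposal C 8, Proposal D 0, Proposal E 10, Proposal F 0. Proposal E and Proposal C advance.
Runoff: Proposal E is ranked above Proposal C on 10 ballots, Proposal C above Proposal E on 12.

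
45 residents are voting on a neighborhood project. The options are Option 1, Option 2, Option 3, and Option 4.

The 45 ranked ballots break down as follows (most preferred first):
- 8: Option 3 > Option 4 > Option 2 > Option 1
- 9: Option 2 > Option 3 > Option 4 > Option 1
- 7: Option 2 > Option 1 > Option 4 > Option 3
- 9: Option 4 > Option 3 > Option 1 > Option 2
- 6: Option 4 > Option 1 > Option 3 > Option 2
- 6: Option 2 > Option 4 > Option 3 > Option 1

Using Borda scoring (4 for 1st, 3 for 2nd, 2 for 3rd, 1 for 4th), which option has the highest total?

Option 4

Option 1: 8×1 + 9×1 + 7×3 + 9×2 + 6×3 + 6×1 = 80
Option 2: 8×2 + 9×4 + 7×4 + 9×1 + 6×1 + 6×4 = 119
Option 3: 8×4 + 9×3 + 7×1 + 9×3 + 6×2 + 6×2 = 117
Option 4: 8×3 + 9×2 + 7×2 + 9×4 + 6×4 + 6×3 = 134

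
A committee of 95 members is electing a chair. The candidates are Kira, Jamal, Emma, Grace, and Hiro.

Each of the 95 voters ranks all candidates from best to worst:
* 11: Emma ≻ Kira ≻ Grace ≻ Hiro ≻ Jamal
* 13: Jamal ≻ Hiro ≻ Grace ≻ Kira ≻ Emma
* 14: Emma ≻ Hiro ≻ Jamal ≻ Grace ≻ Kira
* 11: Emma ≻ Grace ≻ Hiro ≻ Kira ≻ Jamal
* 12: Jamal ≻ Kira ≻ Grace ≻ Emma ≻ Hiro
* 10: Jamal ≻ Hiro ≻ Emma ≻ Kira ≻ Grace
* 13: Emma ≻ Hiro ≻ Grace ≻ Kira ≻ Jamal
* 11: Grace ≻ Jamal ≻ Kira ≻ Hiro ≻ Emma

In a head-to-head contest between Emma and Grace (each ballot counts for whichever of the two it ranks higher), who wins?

Emma

Emma is ranked above Grace on 59 ballots; Grace above Emma on 36.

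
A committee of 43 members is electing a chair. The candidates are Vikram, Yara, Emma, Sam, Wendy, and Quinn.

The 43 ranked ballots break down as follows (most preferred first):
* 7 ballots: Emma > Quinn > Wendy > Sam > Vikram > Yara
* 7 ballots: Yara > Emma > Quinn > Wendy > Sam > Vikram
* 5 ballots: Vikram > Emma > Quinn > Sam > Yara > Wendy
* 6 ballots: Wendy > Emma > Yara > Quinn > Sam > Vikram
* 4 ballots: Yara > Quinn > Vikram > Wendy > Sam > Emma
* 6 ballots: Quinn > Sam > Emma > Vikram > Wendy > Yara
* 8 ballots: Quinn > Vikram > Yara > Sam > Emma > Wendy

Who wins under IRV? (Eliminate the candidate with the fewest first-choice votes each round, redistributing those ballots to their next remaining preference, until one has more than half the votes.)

Emma

Round 1: Vikram 5, Yara 11, Emma 7, Sam 0, Wendy 6, Quinn 14. Sam eliminated.
Round 2: Vikram 5, Yara 11, Emma 7, Wendy 6, Quinn 14. Vikram eliminated.
Round 3: Yara 11, Emma 12, Wendy 6, Quinn 14. Wendy eliminated.
Round 4: Yara 11, Emma 18, Quinn 14. Yara eliminated.
Round 5: Emma 25, Quinn 18. Emma has a majority (≥22).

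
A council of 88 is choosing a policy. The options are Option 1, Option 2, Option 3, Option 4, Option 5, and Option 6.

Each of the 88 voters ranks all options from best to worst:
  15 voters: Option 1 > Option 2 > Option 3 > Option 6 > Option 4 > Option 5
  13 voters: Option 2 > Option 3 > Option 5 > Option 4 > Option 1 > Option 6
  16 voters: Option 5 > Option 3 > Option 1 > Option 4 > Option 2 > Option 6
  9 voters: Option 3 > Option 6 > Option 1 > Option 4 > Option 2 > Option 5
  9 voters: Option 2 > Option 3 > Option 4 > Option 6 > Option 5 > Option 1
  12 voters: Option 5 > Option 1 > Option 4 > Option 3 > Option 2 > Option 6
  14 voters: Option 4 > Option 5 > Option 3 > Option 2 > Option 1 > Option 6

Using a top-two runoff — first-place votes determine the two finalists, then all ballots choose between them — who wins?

Round 1 first-place votes: Option 1 15, Option 2 22, Option 3 9, Option 4 14, Option 5 28, Option 6 0. Option 5 and Option 2 advance.
Runoff: Option 5 is ranked above Option 2 on 42 ballots, Option 2 above Option 5 on 46.

Option 2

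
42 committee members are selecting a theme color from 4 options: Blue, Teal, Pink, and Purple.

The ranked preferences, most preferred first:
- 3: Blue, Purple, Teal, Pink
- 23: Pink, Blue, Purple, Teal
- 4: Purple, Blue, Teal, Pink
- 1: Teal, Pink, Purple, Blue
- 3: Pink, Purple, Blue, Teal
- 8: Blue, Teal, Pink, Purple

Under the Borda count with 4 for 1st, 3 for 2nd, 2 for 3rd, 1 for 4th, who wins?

Blue

Blue: 3×4 + 23×3 + 4×3 + 1×1 + 3×2 + 8×4 = 132
Teal: 3×2 + 23×1 + 4×2 + 1×4 + 3×1 + 8×3 = 68
Pink: 3×1 + 23×4 + 4×1 + 1×3 + 3×4 + 8×2 = 130
Purple: 3×3 + 23×2 + 4×4 + 1×2 + 3×3 + 8×1 = 90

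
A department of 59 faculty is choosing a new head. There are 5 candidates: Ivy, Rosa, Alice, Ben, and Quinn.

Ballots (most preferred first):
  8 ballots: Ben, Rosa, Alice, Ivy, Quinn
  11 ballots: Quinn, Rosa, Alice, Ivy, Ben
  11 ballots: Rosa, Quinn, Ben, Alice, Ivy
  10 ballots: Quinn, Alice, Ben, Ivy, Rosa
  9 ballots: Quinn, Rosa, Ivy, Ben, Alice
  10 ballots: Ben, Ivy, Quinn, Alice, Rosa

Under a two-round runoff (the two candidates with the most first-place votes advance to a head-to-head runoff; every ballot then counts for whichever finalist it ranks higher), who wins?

Round 1 first-place votes: Ivy 0, Rosa 11, Alice 0, Ben 18, Quinn 30. Quinn and Ben advance.
Runoff: Quinn is ranked above Ben on 41 ballots, Ben above Quinn on 18.

Quinn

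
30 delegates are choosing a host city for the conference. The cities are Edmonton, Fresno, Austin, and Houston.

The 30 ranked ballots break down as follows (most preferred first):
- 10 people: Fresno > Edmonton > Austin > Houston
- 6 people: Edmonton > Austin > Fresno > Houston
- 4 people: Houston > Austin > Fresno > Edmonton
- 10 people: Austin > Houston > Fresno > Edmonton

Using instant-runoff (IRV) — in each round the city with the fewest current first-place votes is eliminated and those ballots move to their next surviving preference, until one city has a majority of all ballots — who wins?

Round 1: Edmonton 6, Fresno 10, Austin 10, Houston 4. Houston eliminated.
Round 2: Edmonton 6, Fresno 10, Austin 14. Edmonton eliminated.
Round 3: Fresno 10, Austin 20. Austin has a majority (≥16).

Austin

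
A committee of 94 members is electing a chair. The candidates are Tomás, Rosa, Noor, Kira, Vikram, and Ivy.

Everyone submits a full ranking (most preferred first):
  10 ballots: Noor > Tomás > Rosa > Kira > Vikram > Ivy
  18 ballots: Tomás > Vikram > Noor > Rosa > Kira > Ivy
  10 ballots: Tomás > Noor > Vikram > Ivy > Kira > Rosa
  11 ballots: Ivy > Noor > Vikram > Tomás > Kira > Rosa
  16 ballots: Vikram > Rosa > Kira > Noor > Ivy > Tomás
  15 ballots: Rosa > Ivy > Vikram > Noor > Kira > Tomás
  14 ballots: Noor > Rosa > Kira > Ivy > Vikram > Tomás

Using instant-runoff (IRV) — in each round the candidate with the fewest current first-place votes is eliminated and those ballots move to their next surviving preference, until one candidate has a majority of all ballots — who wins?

Round 1: Tomás 28, Rosa 15, Noor 24, Kira 0, Vikram 16, Ivy 11. Kira eliminated.
Round 2: Tomás 28, Rosa 15, Noor 24, Vikram 16, Ivy 11. Ivy eliminated.
Round 3: Tomás 28, Rosa 15, Noor 35, Vikram 16. Rosa eliminated.
Round 4: Tomás 28, Noor 35, Vikram 31. Tomás eliminated.
Round 5: Noor 45, Vikram 49. Vikram has a majority (≥48).

Vikram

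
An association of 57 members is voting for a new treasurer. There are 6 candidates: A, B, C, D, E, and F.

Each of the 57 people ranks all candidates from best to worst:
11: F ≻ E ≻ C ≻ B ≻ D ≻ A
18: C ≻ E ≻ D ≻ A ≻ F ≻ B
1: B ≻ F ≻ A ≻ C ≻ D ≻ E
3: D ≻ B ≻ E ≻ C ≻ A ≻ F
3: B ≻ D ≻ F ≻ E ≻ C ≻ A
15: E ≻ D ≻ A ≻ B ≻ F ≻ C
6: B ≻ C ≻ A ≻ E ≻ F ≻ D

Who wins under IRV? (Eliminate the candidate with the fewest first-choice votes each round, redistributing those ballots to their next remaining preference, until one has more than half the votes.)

E

Round 1: A 0, B 10, C 18, D 3, E 15, F 11. A eliminated.
Round 2: B 10, C 18, D 3, E 15, F 11. D eliminated.
Round 3: B 13, C 18, E 15, F 11. F eliminated.
Round 4: B 13, C 18, E 26. B eliminated.
Round 5: C 25, E 32. E has a majority (≥29).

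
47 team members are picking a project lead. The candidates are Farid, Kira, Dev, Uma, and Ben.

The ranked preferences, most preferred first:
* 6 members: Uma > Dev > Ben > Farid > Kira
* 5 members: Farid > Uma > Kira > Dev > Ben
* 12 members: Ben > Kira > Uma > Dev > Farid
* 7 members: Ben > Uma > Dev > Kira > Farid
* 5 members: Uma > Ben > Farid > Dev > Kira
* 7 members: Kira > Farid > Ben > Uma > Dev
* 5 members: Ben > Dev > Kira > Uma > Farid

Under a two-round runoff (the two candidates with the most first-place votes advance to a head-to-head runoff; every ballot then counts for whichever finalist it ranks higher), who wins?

Round 1 first-place votes: Farid 5, Kira 7, Dev 0, Uma 11, Ben 24. Ben and Uma advance.
Runoff: Ben is ranked above Uma on 31 ballots, Uma above Ben on 16.

Ben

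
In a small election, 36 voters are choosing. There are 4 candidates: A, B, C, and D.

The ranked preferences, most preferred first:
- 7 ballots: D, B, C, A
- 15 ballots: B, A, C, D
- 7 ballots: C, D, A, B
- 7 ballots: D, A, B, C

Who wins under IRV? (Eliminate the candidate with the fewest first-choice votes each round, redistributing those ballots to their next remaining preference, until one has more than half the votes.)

Round 1: A 0, B 15, C 7, D 14. A eliminated.
Round 2: B 15, C 7, D 14. C eliminated.
Round 3: B 15, D 21. D has a majority (≥19).

D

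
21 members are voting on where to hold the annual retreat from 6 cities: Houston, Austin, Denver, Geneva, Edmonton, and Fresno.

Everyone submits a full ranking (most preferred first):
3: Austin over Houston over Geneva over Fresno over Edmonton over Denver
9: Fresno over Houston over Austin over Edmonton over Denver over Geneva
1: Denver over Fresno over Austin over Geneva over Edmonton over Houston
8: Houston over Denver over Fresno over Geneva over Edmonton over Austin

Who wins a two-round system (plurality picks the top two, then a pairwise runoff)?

Round 1 first-place votes: Houston 8, Austin 3, Denver 1, Geneva 0, Edmonton 0, Fresno 9. Fresno and Houston advance.
Runoff: Fresno is ranked above Houston on 10 ballots, Houston above Fresno on 11.

Houston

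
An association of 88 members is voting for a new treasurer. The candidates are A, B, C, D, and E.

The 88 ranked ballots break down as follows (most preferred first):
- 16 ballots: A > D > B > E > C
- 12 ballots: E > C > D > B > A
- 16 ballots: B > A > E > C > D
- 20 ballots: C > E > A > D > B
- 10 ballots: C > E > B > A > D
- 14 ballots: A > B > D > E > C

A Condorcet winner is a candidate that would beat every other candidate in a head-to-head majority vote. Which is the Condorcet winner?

A

A vs B: 50–38
A vs C: 46–42
A vs D: 76–12
A vs E: 46–42
A beats every other candidate.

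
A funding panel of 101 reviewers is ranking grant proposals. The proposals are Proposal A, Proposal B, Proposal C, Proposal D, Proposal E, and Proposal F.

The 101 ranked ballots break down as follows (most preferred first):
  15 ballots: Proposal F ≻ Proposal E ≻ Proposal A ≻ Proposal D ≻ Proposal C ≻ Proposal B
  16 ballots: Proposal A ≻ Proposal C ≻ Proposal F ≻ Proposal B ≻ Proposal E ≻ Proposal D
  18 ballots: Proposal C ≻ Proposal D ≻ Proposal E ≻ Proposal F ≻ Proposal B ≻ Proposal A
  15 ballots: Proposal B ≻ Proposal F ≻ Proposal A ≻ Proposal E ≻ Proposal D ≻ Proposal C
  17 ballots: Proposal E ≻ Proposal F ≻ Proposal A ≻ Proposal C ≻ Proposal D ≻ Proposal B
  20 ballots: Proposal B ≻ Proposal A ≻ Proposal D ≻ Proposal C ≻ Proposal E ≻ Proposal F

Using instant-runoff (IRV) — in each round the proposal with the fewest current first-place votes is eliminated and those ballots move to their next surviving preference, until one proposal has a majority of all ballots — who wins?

Round 1: Proposal A 16, Proposal B 35, Proposal C 18, Proposal D 0, Proposal E 17, Proposal F 15. Proposal D eliminated.
Round 2: Proposal A 16, Proposal B 35, Proposal C 18, Proposal E 17, Proposal F 15. Proposal F eliminated.
Round 3: Proposal A 16, Proposal B 35, Proposal C 18, Proposal E 32. Proposal A eliminated.
Round 4: Proposal B 35, Proposal C 34, Proposal E 32. Proposal E eliminated.
Round 5: Proposal B 35, Proposal C 66. Proposal C has a majority (≥51).

Proposal C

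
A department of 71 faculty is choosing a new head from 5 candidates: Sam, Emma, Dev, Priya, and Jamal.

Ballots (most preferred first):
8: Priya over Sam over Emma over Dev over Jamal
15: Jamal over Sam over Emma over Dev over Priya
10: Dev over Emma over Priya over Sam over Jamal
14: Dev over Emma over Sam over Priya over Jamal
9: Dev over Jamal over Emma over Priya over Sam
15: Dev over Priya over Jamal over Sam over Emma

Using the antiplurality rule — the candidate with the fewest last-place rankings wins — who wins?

Dev

Last-place votes: Sam 9, Emma 15, Dev 0, Priya 15, Jamal 32.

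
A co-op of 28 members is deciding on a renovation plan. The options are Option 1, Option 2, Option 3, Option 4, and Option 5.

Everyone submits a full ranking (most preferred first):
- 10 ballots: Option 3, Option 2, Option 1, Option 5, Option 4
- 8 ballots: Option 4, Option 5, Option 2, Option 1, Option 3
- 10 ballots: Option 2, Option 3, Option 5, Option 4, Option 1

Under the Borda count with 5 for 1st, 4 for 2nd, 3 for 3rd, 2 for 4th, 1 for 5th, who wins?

Option 2

Option 1: 10×3 + 8×2 + 10×1 = 56
Option 2: 10×4 + 8×3 + 10×5 = 114
Option 3: 10×5 + 8×1 + 10×4 = 98
Option 4: 10×1 + 8×5 + 10×2 = 70
Option 5: 10×2 + 8×4 + 10×3 = 82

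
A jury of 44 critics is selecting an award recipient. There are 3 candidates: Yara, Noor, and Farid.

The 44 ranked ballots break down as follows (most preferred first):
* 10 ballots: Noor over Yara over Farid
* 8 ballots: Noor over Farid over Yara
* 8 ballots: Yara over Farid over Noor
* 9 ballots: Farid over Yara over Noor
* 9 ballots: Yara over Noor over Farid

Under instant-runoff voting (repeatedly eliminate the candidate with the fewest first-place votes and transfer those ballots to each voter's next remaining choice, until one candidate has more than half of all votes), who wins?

Yara

Round 1: Yara 17, Noor 18, Farid 9. Farid eliminated.
Round 2: Yara 26, Noor 18. Yara has a majority (≥23).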